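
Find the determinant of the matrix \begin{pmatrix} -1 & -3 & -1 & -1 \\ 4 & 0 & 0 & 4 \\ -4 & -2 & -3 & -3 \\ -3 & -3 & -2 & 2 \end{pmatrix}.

Expand along row 2 (it has 2 zeros):
  − (4) · M_21   where M_21 = det([-3 -1 -1; -2 -3 -3; -3 -2 2]) = 28
  + (4) · M_24   where M_24 = det([-1 -3 -1; -4 -2 -3; -3 -3 -2]) = -4
det = (-1)·(4)·(28) + (+1)·(4)·(-4) = -128

-128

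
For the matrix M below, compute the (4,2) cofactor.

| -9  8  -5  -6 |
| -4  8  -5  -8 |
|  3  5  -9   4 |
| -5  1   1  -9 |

562

Delete row 4 and column 2; the remaining 3×3 submatrix is [-9 -5 -6; -4 -5 -8; 3 -9 4].
Its determinant is 562.
The cofactor carries sign (−1)^(4+2) = +1, so C_{4,2} = +(562) = 562.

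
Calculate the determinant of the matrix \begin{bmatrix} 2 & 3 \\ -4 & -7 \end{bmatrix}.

-2

det = 2·(-7) − 3·(-4) = -14 − (-12) = -2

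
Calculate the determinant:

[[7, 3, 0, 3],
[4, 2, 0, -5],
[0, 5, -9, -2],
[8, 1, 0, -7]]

1215

Expand along column 3 (it has 3 zeros):
  + (-9) · M_33   where M_33 = det([7 3 3; 4 2 -5; 8 1 -7]) = -135
det = (+1)·(-9)·(-135) = 1215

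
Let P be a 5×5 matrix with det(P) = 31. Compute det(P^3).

The determinant is 29791.

det(P^3) = (det P)^3 = (31)^3 = 29791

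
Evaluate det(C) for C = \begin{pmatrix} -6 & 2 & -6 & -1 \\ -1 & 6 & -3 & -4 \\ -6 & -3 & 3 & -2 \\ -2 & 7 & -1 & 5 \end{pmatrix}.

Expand along row 1:
  + (-6) · M_11   where M_11 = det([6 -3 -4; -3 3 -2; 7 -1 5]) = 147
  − (2) · M_12   where M_12 = det([-1 -3 -4; -6 3 -2; -2 -1 5]) = -163
  + (-6) · M_13   where M_13 = det([-1 6 -4; -6 -3 -2; -2 7 5]) = 397
  − (-1) · M_14   where M_14 = det([-1 6 -3; -6 -3 3; -2 7 -1]) = 90
det = (+1)·(-6)·(147) + (-1)·(2)·(-163) + (+1)·(-6)·(397) + (-1)·(-1)·(90) = -2848

-2848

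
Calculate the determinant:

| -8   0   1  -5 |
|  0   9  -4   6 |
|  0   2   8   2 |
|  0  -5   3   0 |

Expand along column 1 (it has 3 zeros):
  + (-8) · M_11   where M_11 = det([9 -4 6; 2 8 2; -5 3 0]) = 262
det = (+1)·(-8)·(262) = -2096

The determinant is -2096.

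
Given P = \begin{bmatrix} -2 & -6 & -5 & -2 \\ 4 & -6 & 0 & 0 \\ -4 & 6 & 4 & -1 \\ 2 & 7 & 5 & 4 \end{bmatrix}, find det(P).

The determinant is 236.

Expand along row 2 (it has 2 zeros):
  − (4) · M_21   where M_21 = det([-6 -5 -2; 6 4 -1; 7 5 4]) = 25
  + (-6) · M_22   where M_22 = det([-2 -5 -2; -4 4 -1; 2 5 4]) = -56
det = (-1)·(4)·(25) + (+1)·(-6)·(-56) = 236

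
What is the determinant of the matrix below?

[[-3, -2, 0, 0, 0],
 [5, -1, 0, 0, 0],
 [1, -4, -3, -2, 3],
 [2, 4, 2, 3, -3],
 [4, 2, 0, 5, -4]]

The matrix is block lower-triangular with a 2×2 block and a 3×3 block on the diagonal, so its determinant equals the product of the determinants of the diagonal blocks.
det of the 2×2 block = 13
det of the 3×3 block = 5
det = (13)·(5) = 65

The determinant is 65.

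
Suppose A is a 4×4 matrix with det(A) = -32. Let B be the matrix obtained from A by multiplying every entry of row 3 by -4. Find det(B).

Scaling one row by -4 multiplies the determinant by -4.
det(B) = (-4)·(-32) = 128

128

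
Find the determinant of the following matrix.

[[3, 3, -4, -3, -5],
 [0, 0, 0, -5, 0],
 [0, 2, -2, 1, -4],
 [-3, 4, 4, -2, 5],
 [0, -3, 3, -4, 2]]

Expand along row 2 (it has 4 zeros):
  + (-5) · M_24   where M_24 = det([3 3 -4 -5; 0 2 -2 -4; -3 4 4 5; 0 -3 3 2]) = -168
det = (+1)·(-5)·(-168) = 840

The determinant is 840.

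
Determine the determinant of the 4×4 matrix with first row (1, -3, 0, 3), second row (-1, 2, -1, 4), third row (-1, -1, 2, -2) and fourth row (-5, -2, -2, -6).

255

Expand along row 1 (it has 1 zero):
  + (1) · M_11   where M_11 = det([2 -1 4; -1 2 -2; -2 -2 -6]) = -6
  − (-3) · M_12   where M_12 = det([-1 -1 4; -1 2 -2; -5 -2 -6]) = 60
  − (3) · M_14   where M_14 = det([-1 2 -1; -1 -1 2; -5 -2 -2]) = -27
det = (+1)·(1)·(-6) + (-1)·(-3)·(60) + (-1)·(3)·(-27) = 255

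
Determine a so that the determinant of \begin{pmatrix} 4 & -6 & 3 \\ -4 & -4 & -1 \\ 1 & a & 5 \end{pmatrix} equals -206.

Expanding along the row containing a, det(A) is linear in a: det(A) = (-8)·a + (-182).
Set (-8)·a + (-182) = -206  ⇒  (-8)·a = -24  ⇒  a = 3.

3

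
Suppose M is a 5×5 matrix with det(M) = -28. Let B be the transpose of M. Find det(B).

det(Mᵀ) = det(M).
det(B) = (1)·(-28) = -28

det(B) = -28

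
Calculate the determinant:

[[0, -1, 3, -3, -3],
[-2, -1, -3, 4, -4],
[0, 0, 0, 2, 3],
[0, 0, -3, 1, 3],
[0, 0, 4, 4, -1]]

The matrix is block upper-triangular with a 2×2 block and a 3×3 block on the diagonal, so its determinant equals the product of the determinants of the diagonal blocks.
det of the 2×2 block = -2
det of the 3×3 block = -30
det = (-2)·(-30) = 60

60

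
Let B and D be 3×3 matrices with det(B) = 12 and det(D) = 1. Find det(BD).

det(BD) = det(B)·det(D) = (12)·(1) = 12

The determinant is 12.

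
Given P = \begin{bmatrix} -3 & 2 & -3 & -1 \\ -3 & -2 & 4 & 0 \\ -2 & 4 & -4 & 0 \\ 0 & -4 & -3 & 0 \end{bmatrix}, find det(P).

The determinant is 128.

Expand along column 4 (it has 3 zeros):
  − (-1) · M_14   where M_14 = det([-3 -2 4; -2 4 -4; 0 -4 -3]) = 128
det = (-1)·(-1)·(128) = 128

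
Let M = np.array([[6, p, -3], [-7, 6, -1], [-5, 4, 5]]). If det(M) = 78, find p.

Expanding along the column containing p, det(M) is linear in p: det(M) = (40)·p + (198).
Set (40)·p + (198) = 78  ⇒  (40)·p = -120  ⇒  p = -3.

p = -3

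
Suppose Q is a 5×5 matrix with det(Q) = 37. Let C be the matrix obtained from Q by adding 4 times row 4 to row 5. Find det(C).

Adding a multiple of one row to another leaves the determinant unchanged.
det(C) = (1)·(37) = 37

det(C) = 37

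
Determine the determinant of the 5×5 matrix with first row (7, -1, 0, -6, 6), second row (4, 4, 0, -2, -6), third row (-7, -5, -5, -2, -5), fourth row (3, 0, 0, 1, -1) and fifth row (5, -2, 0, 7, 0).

-1210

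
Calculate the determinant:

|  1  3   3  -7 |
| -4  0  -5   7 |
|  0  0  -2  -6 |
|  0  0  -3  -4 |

The matrix is block upper-triangular with a 2×2 block and a 2×2 block on the diagonal, so its determinant equals the product of the determinants of the diagonal blocks.
det of the 2×2 block = 12
det of the 2×2 block = -10
det = (12)·(-10) = -120

-120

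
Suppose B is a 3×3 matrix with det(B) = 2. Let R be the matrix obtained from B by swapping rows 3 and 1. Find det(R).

det(R) = -2

Swapping two rows multiplies the determinant by −1.
det(R) = (-1)·(2) = -2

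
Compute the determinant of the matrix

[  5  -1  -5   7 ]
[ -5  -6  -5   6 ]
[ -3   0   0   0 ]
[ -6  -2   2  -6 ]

The determinant is -204.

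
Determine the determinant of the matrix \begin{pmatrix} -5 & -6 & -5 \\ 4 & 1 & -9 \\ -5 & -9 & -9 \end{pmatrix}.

Expand along column 1:
  + (-5) · |1 -9; -9 -9| = (-5)·(-9 − 81) = 450
  − 4 · |-6 -5; -9 -9| = −4·(54 − 45) = -36
  + (-5) · |-6 -5; 1 -9| = (-5)·(54 − (-5)) = -295
Sum: (450) + (-36) + (-295) = 119

The determinant is 119.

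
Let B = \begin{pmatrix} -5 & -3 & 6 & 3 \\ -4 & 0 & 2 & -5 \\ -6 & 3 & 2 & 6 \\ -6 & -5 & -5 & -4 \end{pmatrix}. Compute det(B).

Expand along row 2 (it has 1 zero):
  − (-4) · M_21   where M_21 = det([-3 6 3; 3 2 6; -5 -5 -4]) = -189
  − (2) · M_23   where M_23 = det([-5 -3 3; -6 3 6; -6 -5 -4]) = 234
  + (-5) · M_24   where M_24 = det([-5 -3 6; -6 3 2; -6 -5 -5]) = 439
det = (-1)·(-4)·(-189) + (-1)·(2)·(234) + (+1)·(-5)·(439) = -3419

-3419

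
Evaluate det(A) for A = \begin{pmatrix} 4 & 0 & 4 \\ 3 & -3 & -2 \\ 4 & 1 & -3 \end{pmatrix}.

det(A) = 104

Expand along row 1:
  + 4 · |-3 -2; 1 -3| = 4·(9 − (-2)) = 44
  + 4 · |3 -3; 4 1| = 4·(3 − (-12)) = 60
Sum: (44) + (60) = 104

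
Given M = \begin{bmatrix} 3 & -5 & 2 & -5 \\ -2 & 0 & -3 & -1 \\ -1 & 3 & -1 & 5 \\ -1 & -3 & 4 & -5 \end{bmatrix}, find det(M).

106

Expand along row 2 (it has 1 zero):
  − (-2) · M_21   where M_21 = det([-5 2 -5; 3 -1 5; -3 4 -5]) = 30
  − (-3) · M_23   where M_23 = det([3 -5 -5; -1 3 5; -1 -3 -5]) = 20
  + (-1) · M_24   where M_24 = det([3 -5 2; -1 3 -1; -1 -3 4]) = 14
det = (-1)·(-2)·(30) + (-1)·(-3)·(20) + (+1)·(-1)·(14) = 106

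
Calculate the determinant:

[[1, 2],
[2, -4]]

det = 1·(-4) − 2·2 = -4 − 4 = -8

-8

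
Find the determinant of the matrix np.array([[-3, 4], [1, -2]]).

det = (-3)·(-2) − 4·1 = 6 − 4 = 2

2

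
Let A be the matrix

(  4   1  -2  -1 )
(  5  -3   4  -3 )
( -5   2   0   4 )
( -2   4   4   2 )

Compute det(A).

The determinant is 252.

Expand along row 3 (it has 1 zero):
  + (-5) · M_31   where M_31 = det([1 -2 -1; -3 4 -3; 4 4 2]) = 60
  − (2) · M_32   where M_32 = det([4 -2 -1; 5 4 -3; -2 4 2]) = 60
  − (4) · M_34   where M_34 = det([4 1 -2; 5 -3 4; -2 4 4]) = -168
det = (+1)·(-5)·(60) + (-1)·(2)·(60) + (-1)·(4)·(-168) = 252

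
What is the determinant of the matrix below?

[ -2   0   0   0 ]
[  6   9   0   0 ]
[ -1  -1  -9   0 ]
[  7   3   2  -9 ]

The matrix is lower triangular, so the determinant is the product of the diagonal entries:
det = (-2) · (9) · (-9) · (-9) = -1458

-1458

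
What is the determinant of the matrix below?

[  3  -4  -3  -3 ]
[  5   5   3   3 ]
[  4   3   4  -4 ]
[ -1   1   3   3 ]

Expand along row 1:
  + (3) · M_11   where M_11 = det([5 3 3; 3 4 -4; 1 3 3]) = 96
  − (-4) · M_12   where M_12 = det([5 3 3; 4 4 -4; -1 3 3]) = 144
  + (-3) · M_13   where M_13 = det([5 5 3; 4 3 -4; -1 1 3]) = 46
  − (-3) · M_14   where M_14 = det([5 5 3; 4 3 4; -1 1 3]) = -34
det = (+1)·(3)·(96) + (-1)·(-4)·(144) + (+1)·(-3)·(46) + (-1)·(-3)·(-34) = 624

The determinant is 624.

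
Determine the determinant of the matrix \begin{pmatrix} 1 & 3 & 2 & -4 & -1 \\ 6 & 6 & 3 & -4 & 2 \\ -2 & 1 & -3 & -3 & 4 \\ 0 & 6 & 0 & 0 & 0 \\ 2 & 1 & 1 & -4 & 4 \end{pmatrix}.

1164

Expand along row 4 (it has 4 zeros):
  + (6) · M_42   where M_42 = det([1 2 -4 -1; 6 3 -4 2; -2 -3 -3 4; 2 1 -4 4]) = 194
det = (+1)·(6)·(194) = 1164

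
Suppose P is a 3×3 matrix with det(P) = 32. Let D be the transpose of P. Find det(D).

|D| = 32

det(Pᵀ) = det(P).
det(D) = (1)·(32) = 32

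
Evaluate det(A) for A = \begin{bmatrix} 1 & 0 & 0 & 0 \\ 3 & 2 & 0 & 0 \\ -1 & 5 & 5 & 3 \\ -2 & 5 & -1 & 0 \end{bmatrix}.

A is block lower-triangular with a 2×2 block and a 2×2 block on the diagonal, so its determinant equals the product of the determinants of the diagonal blocks.
det of the 2×2 block = 2
det of the 2×2 block = 3
det = (2)·(3) = 6

6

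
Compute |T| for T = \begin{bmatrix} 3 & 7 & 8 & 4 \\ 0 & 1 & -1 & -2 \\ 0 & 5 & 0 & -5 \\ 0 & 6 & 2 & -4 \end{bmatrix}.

det(T) = 0

Expand along column 1 (it has 3 zeros):
  + (3) · M_11   where M_11 = det([1 -1 -2; 5 0 -5; 6 2 -4]) = 0
det = (+1)·(3)·(0) = 0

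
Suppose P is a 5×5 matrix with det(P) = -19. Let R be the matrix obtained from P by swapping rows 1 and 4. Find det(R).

Swapping two rows multiplies the determinant by −1.
det(R) = (-1)·(-19) = 19

det(R) = 19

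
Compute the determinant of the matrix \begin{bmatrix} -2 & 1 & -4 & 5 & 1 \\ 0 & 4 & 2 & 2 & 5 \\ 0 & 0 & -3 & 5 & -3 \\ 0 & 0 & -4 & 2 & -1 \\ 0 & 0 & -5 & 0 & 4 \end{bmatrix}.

-408

The matrix is block upper-triangular with a 2×2 block and a 3×3 block on the diagonal, so its determinant equals the product of the determinants of the diagonal blocks.
det of the 2×2 block = -8
det of the 3×3 block = 51
det = (-8)·(51) = -408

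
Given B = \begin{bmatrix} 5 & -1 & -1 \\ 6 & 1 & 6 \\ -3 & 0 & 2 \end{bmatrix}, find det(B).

Expand along row 3:
  + (-3) · |-1 -1; 1 6| = (-3)·(-6 − (-1)) = 15
  + 2 · |5 -1; 6 1| = 2·(5 − (-6)) = 22
Sum: (15) + (22) = 37

37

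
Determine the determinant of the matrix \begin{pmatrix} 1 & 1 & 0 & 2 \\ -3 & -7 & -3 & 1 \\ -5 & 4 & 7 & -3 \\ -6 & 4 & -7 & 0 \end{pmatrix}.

Expand along row 1 (it has 1 zero):
  + (1) · M_11   where M_11 = det([-7 -3 1; 4 7 -3; 4 -7 0]) = 127
  − (1) · M_12   where M_12 = det([-3 -3 1; -5 7 -3; -6 -7 0]) = 86
  − (2) · M_14   where M_14 = det([-3 -7 -3; -5 4 7; -6 4 -7]) = 695
det = (+1)·(1)·(127) + (-1)·(1)·(86) + (-1)·(2)·(695) = -1349

-1349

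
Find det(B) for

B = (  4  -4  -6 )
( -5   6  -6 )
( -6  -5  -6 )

Expand along column 1:
  + 4 · |6 -6; -5 -6| = 4·(-36 − 30) = -264
  − (-5) · |-4 -6; -5 -6| = −(-5)·(24 − 30) = -30
  + (-6) · |-4 -6; 6 -6| = (-6)·(24 − (-36)) = -360
Sum: (-264) + (-30) + (-360) = -654

|B| = -654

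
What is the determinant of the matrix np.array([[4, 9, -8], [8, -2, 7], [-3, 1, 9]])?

Expand along column 1:
  + 4 · |-2 7; 1 9| = 4·(-18 − 7) = -100
  − 8 · |9 -8; 1 9| = −8·(81 − (-8)) = -712
  + (-3) · |9 -8; -2 7| = (-3)·(63 − 16) = -141
Sum: (-100) + (-712) + (-141) = -953

-953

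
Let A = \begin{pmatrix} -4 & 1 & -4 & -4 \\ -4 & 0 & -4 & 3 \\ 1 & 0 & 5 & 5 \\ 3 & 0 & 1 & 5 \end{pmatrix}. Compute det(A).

The determinant is 162.

Expand along column 2 (it has 3 zeros):
  − (1) · M_12   where M_12 = det([-4 -4 3; 1 5 5; 3 1 5]) = -162
det = (-1)·(1)·(-162) = 162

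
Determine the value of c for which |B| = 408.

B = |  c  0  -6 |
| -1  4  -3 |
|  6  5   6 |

c = 6

Expanding along the column containing c, det(B) is linear in c: det(B) = (39)·c + (174).
Set (39)·c + (174) = 408  ⇒  (39)·c = 234  ⇒  c = 6.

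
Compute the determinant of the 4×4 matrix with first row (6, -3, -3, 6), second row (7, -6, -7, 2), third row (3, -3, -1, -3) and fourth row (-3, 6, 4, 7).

132

Expand along row 1:
  + (6) · M_11   where M_11 = det([-6 -7 2; -3 -1 -3; 6 4 7]) = -63
  − (-3) · M_12   where M_12 = det([7 -7 2; 3 -1 -3; -3 4 7]) = 137
  + (-3) · M_13   where M_13 = det([7 -6 2; 3 -3 -3; -3 6 7]) = 69
  − (6) · M_14   where M_14 = det([7 -6 -7; 3 -3 -1; -3 6 4]) = -51
det = (+1)·(6)·(-63) + (-1)·(-3)·(137) + (+1)·(-3)·(69) + (-1)·(6)·(-51) = 132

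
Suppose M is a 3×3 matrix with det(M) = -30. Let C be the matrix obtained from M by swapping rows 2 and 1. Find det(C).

Swapping two rows multiplies the determinant by −1.
det(C) = (-1)·(-30) = 30

det(C) = 30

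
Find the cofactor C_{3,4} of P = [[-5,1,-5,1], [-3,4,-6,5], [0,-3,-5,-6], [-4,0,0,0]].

Delete row 3 and column 4; the remaining 3×3 submatrix is [-5 1 -5; -3 4 -6; -4 0 0].
Its determinant is -56.
The cofactor carries sign (−1)^(3+4) = −1, so C_{3,4} = −(-56) = 56.

56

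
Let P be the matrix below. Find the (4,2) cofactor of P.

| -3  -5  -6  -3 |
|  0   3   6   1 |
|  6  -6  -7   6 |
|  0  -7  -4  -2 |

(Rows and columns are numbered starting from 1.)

Delete row 4 and column 2; the remaining 3×3 submatrix is [-3 -6 -3; 0 6 1; 6 -7 6].
Its determinant is -57.
The cofactor carries sign (−1)^(4+2) = +1, so C_{4,2} = +(-57) = -57.

The cofactor is -57.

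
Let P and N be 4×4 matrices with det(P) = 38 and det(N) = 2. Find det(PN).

det(PN) = det(P)·det(N) = (38)·(2) = 76

76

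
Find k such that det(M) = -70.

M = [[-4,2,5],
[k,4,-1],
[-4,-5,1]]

Expanding along the column containing k, det(M) is linear in k: det(M) = (-27)·k + (92).
Set (-27)·k + (92) = -70  ⇒  (-27)·k = -162  ⇒  k = 6.

k = 6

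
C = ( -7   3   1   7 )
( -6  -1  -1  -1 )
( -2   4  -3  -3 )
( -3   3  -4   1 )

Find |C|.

-825

Expand along row 1:
  + (-7) · M_11   where M_11 = det([-1 -1 -1; 4 -3 -3; 3 -4 1]) = 35
  − (3) · M_12   where M_12 = det([-6 -1 -1; -2 -3 -3; -3 -4 1]) = 80
  + (1) · M_13   where M_13 = det([-6 -1 -1; -2 4 -3; -3 3 1]) = -95
  − (7) · M_14   where M_14 = det([-6 -1 -1; -2 4 -3; -3 3 -4]) = 35
det = (+1)·(-7)·(35) + (-1)·(3)·(80) + (+1)·(1)·(-95) + (-1)·(7)·(35) = -825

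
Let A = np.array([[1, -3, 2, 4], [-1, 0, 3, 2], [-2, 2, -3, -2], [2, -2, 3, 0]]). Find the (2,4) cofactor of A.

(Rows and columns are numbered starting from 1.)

The cofactor is 0.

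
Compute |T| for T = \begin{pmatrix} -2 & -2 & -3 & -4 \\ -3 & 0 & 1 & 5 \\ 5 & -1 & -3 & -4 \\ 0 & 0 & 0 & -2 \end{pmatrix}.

The determinant is 6.

Expand along row 4 (it has 3 zeros):
  + (-2) · M_44   where M_44 = det([-2 -2 -3; -3 0 1; 5 -1 -3]) = -3
det = (+1)·(-2)·(-3) = 6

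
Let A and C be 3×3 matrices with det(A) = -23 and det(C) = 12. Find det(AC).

The determinant is -276.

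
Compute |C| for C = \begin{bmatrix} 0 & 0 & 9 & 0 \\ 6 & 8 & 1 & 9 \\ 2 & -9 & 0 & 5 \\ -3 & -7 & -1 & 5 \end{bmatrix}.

-5661

Expand along row 1 (it has 3 zeros):
  + (9) · M_13   where M_13 = det([6 8 9; 2 -9 5; -3 -7 5]) = -629
det = (+1)·(9)·(-629) = -5661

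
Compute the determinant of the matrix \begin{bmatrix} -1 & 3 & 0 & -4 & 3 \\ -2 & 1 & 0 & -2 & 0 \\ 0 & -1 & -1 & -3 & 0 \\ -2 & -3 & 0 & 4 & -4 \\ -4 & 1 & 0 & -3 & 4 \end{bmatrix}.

-32

Expand along column 3 (it has 4 zeros):
  + (-1) · M_33   where M_33 = det([-1 3 -4 3; -2 1 -2 0; -2 -3 4 -4; -4 1 -3 4]) = 32
det = (+1)·(-1)·(32) = -32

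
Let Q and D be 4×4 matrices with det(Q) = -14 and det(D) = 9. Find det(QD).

The determinant is -126.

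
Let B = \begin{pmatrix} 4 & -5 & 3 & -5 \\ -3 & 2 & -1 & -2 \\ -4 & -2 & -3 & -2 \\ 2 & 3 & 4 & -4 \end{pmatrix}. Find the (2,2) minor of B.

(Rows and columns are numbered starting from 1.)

Delete row 2 and column 2; the remaining 3×3 submatrix is [4 3 -5; -4 -3 -2; 2 4 -4].
Its determinant is 70.

70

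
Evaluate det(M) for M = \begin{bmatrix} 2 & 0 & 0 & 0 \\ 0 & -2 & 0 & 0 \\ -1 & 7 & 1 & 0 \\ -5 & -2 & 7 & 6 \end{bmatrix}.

det(M) = -24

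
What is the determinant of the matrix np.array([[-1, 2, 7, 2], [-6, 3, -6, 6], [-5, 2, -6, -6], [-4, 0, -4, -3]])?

939

Expand along row 4 (it has 1 zero):
  − (-4) · M_41   where M_41 = det([2 7 2; 3 -6 6; 2 -6 -6]) = 342
  − (-4) · M_43   where M_43 = det([-1 2 2; -6 3 6; -5 2 -6]) = -96
  + (-3) · M_44   where M_44 = det([-1 2 7; -6 3 -6; -5 2 -6]) = 15
det = (-1)·(-4)·(342) + (-1)·(-4)·(-96) + (+1)·(-3)·(15) = 939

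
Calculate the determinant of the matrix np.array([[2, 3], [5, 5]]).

-5

det = 2·5 − 3·5 = 10 − 15 = -5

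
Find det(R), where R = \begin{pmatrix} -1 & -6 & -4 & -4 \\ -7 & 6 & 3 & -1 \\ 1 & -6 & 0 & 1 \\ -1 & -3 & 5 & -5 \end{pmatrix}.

Expand along row 3 (it has 1 zero):
  + (1) · M_31   where M_31 = det([-6 -4 -4; 6 3 -1; -3 5 -5]) = -228
  − (-6) · M_32   where M_32 = det([-1 -4 -4; -7 3 -1; -1 5 -5]) = 274
  − (1) · M_34   where M_34 = det([-1 -6 -4; -7 6 3; -1 -3 5]) = -339
det = (+1)·(1)·(-228) + (-1)·(-6)·(274) + (-1)·(1)·(-339) = 1755

1755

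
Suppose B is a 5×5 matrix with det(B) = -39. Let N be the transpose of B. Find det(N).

det(N) = -39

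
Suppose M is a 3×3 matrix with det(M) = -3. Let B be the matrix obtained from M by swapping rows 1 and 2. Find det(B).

Swapping two rows multiplies the determinant by −1.
det(B) = (-1)·(-3) = 3

3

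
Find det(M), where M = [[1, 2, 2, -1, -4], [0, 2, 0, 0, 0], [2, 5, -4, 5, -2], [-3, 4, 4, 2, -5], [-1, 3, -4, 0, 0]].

det(M) = 1100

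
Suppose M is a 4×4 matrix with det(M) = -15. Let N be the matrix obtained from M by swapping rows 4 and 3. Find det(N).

The determinant is 15.

Swapping two rows multiplies the determinant by −1.
det(N) = (-1)·(-15) = 15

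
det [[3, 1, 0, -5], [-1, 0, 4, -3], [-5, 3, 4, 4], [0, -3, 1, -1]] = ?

Expand along row 1 (it has 1 zero):
  + (3) · M_11   where M_11 = det([0 4 -3; 3 4 4; -3 1 -1]) = -81
  − (1) · M_12   where M_12 = det([-1 4 -3; -5 4 4; 0 1 -1]) = 3
  − (-5) · M_14   where M_14 = det([-1 0 4; -5 3 4; 0 -3 1]) = 45
det = (+1)·(3)·(-81) + (-1)·(1)·(3) + (-1)·(-5)·(45) = -21

The determinant is -21.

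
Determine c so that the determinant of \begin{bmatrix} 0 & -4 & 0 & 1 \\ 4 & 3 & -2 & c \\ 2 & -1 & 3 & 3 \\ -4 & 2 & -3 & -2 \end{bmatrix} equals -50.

c = -8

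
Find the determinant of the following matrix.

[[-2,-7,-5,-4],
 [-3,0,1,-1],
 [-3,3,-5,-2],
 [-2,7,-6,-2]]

The determinant is -197.

Expand along row 2 (it has 1 zero):
  − (-3) · M_21   where M_21 = det([-7 -5 -4; 3 -5 -2; 7 -6 -2]) = -14
  − (1) · M_23   where M_23 = det([-2 -7 -4; -3 3 -2; -2 7 -2]) = 58
  + (-1) · M_24   where M_24 = det([-2 -7 -5; -3 3 -5; -2 7 -6]) = 97
det = (-1)·(-3)·(-14) + (-1)·(1)·(58) + (+1)·(-1)·(97) = -197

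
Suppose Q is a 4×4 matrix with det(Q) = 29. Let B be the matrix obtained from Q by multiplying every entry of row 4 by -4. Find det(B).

Scaling one row by -4 multiplies the determinant by -4.
det(B) = (-4)·(29) = -116

-116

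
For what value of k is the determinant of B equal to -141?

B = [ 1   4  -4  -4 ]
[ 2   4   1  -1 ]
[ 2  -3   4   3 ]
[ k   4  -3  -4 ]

Expanding along the row containing k, det(B) is linear in k: det(B) = (12)·k + (-45).
Set (12)·k + (-45) = -141  ⇒  (12)·k = -96  ⇒  k = -8.

-8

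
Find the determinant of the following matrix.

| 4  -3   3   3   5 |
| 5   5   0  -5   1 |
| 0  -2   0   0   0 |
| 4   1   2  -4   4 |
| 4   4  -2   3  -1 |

Expand along row 3 (it has 4 zeros):
  − (-2) · M_32   where M_32 = det([4 3 3 5; 5 0 -5 1; 4 2 -4 4; 4 -2 3 -1]) = 140
det = (-1)·(-2)·(140) = 280

280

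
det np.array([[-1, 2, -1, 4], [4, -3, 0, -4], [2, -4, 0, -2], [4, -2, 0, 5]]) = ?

90

Expand along column 3 (it has 3 zeros):
  + (-1) · M_13   where M_13 = det([4 -3 -4; 2 -4 -2; 4 -2 5]) = -90
det = (+1)·(-1)·(-90) = 90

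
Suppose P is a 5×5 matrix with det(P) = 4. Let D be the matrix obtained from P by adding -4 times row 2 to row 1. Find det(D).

Adding a multiple of one row to another leaves the determinant unchanged.
det(D) = (1)·(4) = 4

The determinant is 4.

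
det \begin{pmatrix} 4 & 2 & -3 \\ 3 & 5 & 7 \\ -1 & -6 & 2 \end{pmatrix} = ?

Expand along row 1:
  + 4 · |5 7; -6 2| = 4·(10 − (-42)) = 208
  − 2 · |3 7; -1 2| = −2·(6 − (-7)) = -26
  + (-3) · |3 5; -1 -6| = (-3)·(-18 − (-5)) = 39
Sum: (208) + (-26) + (39) = 221

221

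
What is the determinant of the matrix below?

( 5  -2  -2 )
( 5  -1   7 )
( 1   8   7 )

The determinant is -341.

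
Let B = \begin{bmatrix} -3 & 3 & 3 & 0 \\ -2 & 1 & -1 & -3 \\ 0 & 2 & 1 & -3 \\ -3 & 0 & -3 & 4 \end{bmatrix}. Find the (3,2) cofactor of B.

-90

Delete row 3 and column 2; the remaining 3×3 submatrix is [-3 3 0; -2 -1 -3; -3 -3 4].
Its determinant is 90.
The cofactor carries sign (−1)^(3+2) = −1, so C_{3,2} = −(90) = -90.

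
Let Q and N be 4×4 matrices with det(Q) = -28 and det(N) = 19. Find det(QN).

-532

det(QN) = det(Q)·det(N) = (-28)·(19) = -532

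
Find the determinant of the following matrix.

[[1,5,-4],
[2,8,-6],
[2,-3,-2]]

The determinant is 14.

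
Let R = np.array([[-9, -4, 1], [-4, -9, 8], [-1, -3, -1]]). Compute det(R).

det(R) = -246

Expand along column 1:
  + (-9) · |-9 8; -3 -1| = (-9)·(9 − (-24)) = -297
  − (-4) · |-4 1; -3 -1| = −(-4)·(4 − (-3)) = 28
  + (-1) · |-4 1; -9 8| = (-1)·(-32 − (-9)) = 23
Sum: (-297) + (28) + (23) = -246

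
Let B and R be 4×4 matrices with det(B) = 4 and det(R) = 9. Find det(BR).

det(BR) = det(B)·det(R) = (4)·(9) = 36

36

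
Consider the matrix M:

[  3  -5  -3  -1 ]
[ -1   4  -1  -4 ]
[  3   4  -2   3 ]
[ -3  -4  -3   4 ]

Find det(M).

Expand along row 1:
  + (3) · M_11   where M_11 = det([4 -1 -4; 4 -2 3; -4 -3 4]) = 112
  − (-5) · M_12   where M_12 = det([-1 -1 -4; 3 -2 3; -3 -3 4]) = 80
  + (-3) · M_13   where M_13 = det([-1 4 -4; 3 4 3; -3 -4 4]) = -112
  − (-1) · M_14   where M_14 = det([-1 4 -1; 3 4 -2; -3 -4 -3]) = 80
det = (+1)·(3)·(112) + (-1)·(-5)·(80) + (+1)·(-3)·(-112) + (-1)·(-1)·(80) = 1152

The determinant is 1152.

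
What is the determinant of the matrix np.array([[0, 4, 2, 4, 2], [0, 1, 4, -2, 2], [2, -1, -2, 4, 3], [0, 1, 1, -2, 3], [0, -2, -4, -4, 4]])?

Expand along column 1 (it has 4 zeros):
  + (2) · M_31   where M_31 = det([4 2 4 2; 1 4 -2 2; 1 1 -2 3; -2 -4 -4 4]) = -80
det = (+1)·(2)·(-80) = -160

-160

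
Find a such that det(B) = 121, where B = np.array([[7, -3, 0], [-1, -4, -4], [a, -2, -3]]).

Expanding along the column containing a, det(B) is linear in a: det(B) = (12)·a + (37).
Set (12)·a + (37) = 121  ⇒  (12)·a = 84  ⇒  a = 7.

7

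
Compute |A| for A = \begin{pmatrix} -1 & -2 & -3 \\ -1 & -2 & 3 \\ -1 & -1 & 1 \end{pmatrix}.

|A| = 6

Expand along row 1:
  + (-1) · |-2 3; -1 1| = (-1)·(-2 − (-3)) = -1
  − (-2) · |-1 3; -1 1| = −(-2)·(-1 − (-3)) = 4
  + (-3) · |-1 -2; -1 -1| = (-3)·(1 − 2) = 3
Sum: (-1) + (4) + (3) = 6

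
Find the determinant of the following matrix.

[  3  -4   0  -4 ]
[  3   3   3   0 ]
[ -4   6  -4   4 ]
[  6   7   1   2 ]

-324

Expand along row 1 (it has 1 zero):
  + (3) · M_11   where M_11 = det([3 3 0; 6 -4 4; 7 1 2]) = 12
  − (-4) · M_12   where M_12 = det([3 3 0; -4 -4 4; 6 1 2]) = 60
  − (-4) · M_14   where M_14 = det([3 3 3; -4 6 -4; 6 7 1]) = -150
det = (+1)·(3)·(12) + (-1)·(-4)·(60) + (-1)·(-4)·(-150) = -324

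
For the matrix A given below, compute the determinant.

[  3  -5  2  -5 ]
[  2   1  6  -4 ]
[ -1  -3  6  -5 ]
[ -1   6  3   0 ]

Expand along row 4 (it has 1 zero):
  − (-1) · M_41   where M_41 = det([-5 2 -5; 1 6 -4; -3 6 -5]) = -56
  + (6) · M_42   where M_42 = det([3 2 -5; 2 6 -4; -1 6 -5]) = -80
  − (3) · M_43   where M_43 = det([3 -5 -5; 2 1 -4; -1 -3 -5]) = -96
det = (-1)·(-1)·(-56) + (+1)·(6)·(-80) + (-1)·(3)·(-96) = -248

-248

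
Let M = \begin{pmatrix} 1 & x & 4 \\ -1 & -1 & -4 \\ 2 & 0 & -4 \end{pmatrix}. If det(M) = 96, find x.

x = -7

Expanding along the column containing x, det(M) is linear in x: det(M) = (-12)·x + (12).
Set (-12)·x + (12) = 96  ⇒  (-12)·x = 84  ⇒  x = -7.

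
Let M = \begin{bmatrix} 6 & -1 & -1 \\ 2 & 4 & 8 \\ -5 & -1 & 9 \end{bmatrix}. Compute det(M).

Expand along row 1:
  + 6 · |4 8; -1 9| = 6·(36 − (-8)) = 264
  − (-1) · |2 8; -5 9| = −(-1)·(18 − (-40)) = 58
  + (-1) · |2 4; -5 -1| = (-1)·(-2 − (-20)) = -18
Sum: (264) + (58) + (-18) = 304

304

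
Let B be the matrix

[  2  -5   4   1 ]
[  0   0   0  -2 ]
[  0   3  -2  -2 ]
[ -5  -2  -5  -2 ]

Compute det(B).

Expand along row 2 (it has 3 zeros):
  + (-2) · M_24   where M_24 = det([2 -5 4; 0 3 -2; -5 -2 -5]) = -28
det = (+1)·(-2)·(-28) = 56

|B| = 56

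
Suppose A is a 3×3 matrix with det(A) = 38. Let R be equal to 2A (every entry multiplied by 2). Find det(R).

For a 3×3 matrix, det(2A) = 2^3·det(A) = 8·det(A).
det(R) = (8)·(38) = 304

304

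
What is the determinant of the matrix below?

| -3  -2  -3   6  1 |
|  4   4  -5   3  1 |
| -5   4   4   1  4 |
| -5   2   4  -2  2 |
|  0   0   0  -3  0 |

Expand along row 5 (it has 4 zeros):
  − (-3) · M_54   where M_54 = det([-3 -2 -3 1; 4 4 -5 1; -5 4 4 4; -5 2 4 2]) = 216
det = (-1)·(-3)·(216) = 648

648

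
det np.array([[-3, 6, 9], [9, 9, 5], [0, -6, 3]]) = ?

The determinant is -819.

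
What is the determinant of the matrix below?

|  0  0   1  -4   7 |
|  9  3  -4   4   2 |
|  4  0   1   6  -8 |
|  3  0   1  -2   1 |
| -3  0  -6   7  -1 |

1365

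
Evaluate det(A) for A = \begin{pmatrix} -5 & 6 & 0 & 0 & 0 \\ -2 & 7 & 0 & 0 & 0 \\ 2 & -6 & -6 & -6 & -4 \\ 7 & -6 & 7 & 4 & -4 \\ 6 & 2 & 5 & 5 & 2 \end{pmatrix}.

|A| = 552

A is block lower-triangular with a 2×2 block and a 3×3 block on the diagonal, so its determinant equals the product of the determinants of the diagonal blocks.
det of the 2×2 block = -23
det of the 3×3 block = -24
det = (-23)·(-24) = 552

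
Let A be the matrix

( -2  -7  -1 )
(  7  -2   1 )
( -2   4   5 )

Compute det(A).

Expand along column 1:
  + (-2) · |-2 1; 4 5| = (-2)·(-10 − 4) = 28
  − 7 · |-7 -1; 4 5| = −7·(-35 − (-4)) = 217
  + (-2) · |-7 -1; -2 1| = (-2)·(-7 − 2) = 18
Sum: (28) + (217) + (18) = 263

|A| = 263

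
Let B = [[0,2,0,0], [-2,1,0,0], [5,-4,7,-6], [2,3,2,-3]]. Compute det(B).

B is block lower-triangular with a 2×2 block and a 2×2 block on the diagonal, so its determinant equals the product of the determinants of the diagonal blocks.
det of the 2×2 block = 4
det of the 2×2 block = -9
det = (4)·(-9) = -36

det(B) = -36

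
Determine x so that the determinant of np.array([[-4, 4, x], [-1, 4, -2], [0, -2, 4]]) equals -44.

-6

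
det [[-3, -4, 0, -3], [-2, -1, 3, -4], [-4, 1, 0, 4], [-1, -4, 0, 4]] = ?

477

Expand along column 3 (it has 3 zeros):
  − (3) · M_23   where M_23 = det([-3 -4 -3; -4 1 4; -1 -4 4]) = -159
det = (-1)·(3)·(-159) = 477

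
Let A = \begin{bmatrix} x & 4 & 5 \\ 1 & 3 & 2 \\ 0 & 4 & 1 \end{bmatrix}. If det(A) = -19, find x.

Expanding along the column containing x, det(A) is linear in x: det(A) = (-5)·x + (16).
Set (-5)·x + (16) = -19  ⇒  (-5)·x = -35  ⇒  x = 7.

7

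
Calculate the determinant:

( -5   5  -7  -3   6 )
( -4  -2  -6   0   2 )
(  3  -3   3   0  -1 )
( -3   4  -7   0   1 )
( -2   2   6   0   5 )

-1062

Expand along column 4 (it has 4 zeros):
  − (-3) · M_14   where M_14 = det([-4 -2 -6 2; 3 -3 3 -1; -3 4 -7 1; -2 2 6 5]) = -354
det = (-1)·(-3)·(-354) = -1062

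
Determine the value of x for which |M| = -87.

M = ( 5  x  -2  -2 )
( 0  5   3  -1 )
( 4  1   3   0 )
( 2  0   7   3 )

x = -2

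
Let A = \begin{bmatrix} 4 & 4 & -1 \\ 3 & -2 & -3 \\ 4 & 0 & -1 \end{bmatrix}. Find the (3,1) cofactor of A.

-14

Delete row 3 and column 1; the remaining 2×2 submatrix is [4 -1; -2 -3].
Its determinant is 4·(-3) − (-1)·(-2) = -14.
The cofactor carries sign (−1)^(3+1) = +1, so C_{3,1} = +(-14) = -14.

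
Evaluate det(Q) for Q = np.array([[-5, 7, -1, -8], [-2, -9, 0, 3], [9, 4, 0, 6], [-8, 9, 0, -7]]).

Expand along column 3 (it has 3 zeros):
  + (-1) · M_13   where M_13 = det([-2 -9 3; 9 4 6; -8 9 -7]) = 368
det = (+1)·(-1)·(368) = -368

|Q| = -368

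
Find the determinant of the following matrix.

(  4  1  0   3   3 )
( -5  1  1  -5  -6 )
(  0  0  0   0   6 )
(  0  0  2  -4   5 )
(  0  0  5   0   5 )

The matrix is block upper-triangular with a 2×2 block and a 3×3 block on the diagonal, so its determinant equals the product of the determinants of the diagonal blocks.
det of the 2×2 block = 9
det of the 3×3 block = 120
det = (9)·(120) = 1080

1080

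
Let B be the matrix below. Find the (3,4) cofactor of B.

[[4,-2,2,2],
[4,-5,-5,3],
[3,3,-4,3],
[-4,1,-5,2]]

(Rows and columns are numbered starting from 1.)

Delete row 3 and column 4; the remaining 3×3 submatrix is [4 -2 2; 4 -5 -5; -4 1 -5].
Its determinant is 8.
The cofactor carries sign (−1)^(3+4) = −1, so C_{3,4} = −(8) = -8.

The cofactor is -8.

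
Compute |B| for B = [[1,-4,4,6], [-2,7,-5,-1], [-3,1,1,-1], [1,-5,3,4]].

Expand along row 1:
  + (1) · M_11   where M_11 = det([7 -5 -1; 1 1 -1; -5 3 4]) = 36
  − (-4) · M_12   where M_12 = det([-2 -5 -1; -3 1 -1; 1 3 4]) = -59
  + (4) · M_13   where M_13 = det([-2 7 -1; -3 1 -1; 1 -5 4]) = 65
  − (6) · M_14   where M_14 = det([-2 7 -5; -3 1 1; 1 -5 3]) = -16
det = (+1)·(1)·(36) + (-1)·(-4)·(-59) + (+1)·(4)·(65) + (-1)·(6)·(-16) = 156

The determinant is 156.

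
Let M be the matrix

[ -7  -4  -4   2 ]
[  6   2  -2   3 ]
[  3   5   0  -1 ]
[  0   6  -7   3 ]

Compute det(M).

Expand along row 3 (it has 1 zero):
  + (3) · M_31   where M_31 = det([-4 -4 2; 2 -2 3; 6 -7 3]) = -112
  − (5) · M_32   where M_32 = det([-7 -4 2; 6 -2 3; 0 -7 3]) = -117
  − (-1) · M_34   where M_34 = det([-7 -4 -4; 6 2 -2; 0 6 -7]) = -298
det = (+1)·(3)·(-112) + (-1)·(5)·(-117) + (-1)·(-1)·(-298) = -49

-49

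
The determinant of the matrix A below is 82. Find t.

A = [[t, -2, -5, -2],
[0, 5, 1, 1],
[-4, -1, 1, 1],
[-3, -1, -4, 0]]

Expanding along the column containing t, det(A) is linear in t: det(A) = (24)·t + (-86).
Set (24)·t + (-86) = 82  ⇒  (24)·t = 168  ⇒  t = 7.

7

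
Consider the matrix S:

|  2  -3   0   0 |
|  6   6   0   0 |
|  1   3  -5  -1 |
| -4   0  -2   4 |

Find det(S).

S is block lower-triangular with a 2×2 block and a 2×2 block on the diagonal, so its determinant equals the product of the determinants of the diagonal blocks.
det of the 2×2 block = 30
det of the 2×2 block = -22
det = (30)·(-22) = -660

-660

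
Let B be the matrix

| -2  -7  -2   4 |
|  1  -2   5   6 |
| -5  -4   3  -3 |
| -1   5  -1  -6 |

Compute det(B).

Expand along row 1:
  + (-2) · M_11   where M_11 = det([-2 5 6; -4 3 -3; 5 -1 -6]) = -219
  − (-7) · M_12   where M_12 = det([1 5 6; -5 3 -3; -1 -1 -6]) = -108
  + (-2) · M_13   where M_13 = det([1 -2 6; -5 -4 -3; -1 5 -6]) = -81
  − (4) · M_14   where M_14 = det([1 -2 5; -5 -4 3; -1 5 -1]) = -140
det = (+1)·(-2)·(-219) + (-1)·(-7)·(-108) + (+1)·(-2)·(-81) + (-1)·(4)·(-140) = 404

det(B) = 404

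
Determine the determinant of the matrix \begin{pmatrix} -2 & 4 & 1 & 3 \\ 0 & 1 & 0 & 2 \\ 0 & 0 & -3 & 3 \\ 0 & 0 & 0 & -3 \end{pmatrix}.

-18

The matrix is upper triangular, so the determinant is the product of the diagonal entries:
det = (-2) · (1) · (-3) · (-3) = -18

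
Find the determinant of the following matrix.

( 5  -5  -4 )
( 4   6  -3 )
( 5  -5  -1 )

150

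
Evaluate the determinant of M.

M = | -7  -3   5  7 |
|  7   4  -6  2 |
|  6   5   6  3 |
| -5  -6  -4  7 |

Expand along row 1:
  + (-7) · M_11   where M_11 = det([4 -6 2; 5 6 3; -6 -4 7]) = 566
  − (-3) · M_12   where M_12 = det([7 -6 2; 6 6 3; -5 -4 7]) = 732
  + (5) · M_13   where M_13 = det([7 4 2; 6 5 3; -5 -6 7]) = 121
  − (7) · M_14   where M_14 = det([7 4 -6; 6 5 6; -5 -6 -4]) = 154
det = (+1)·(-7)·(566) + (-1)·(-3)·(732) + (+1)·(5)·(121) + (-1)·(7)·(154) = -2239

det(M) = -2239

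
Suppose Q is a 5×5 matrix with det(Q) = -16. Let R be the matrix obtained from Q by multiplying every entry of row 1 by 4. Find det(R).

|R| = -64

Scaling one row by 4 multiplies the determinant by 4.
det(R) = (4)·(-16) = -64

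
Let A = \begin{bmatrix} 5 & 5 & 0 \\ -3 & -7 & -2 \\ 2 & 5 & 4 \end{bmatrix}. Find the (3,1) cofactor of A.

The cofactor is -10.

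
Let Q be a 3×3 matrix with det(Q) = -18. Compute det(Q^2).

det(Q^2) = (det Q)^2 = (-18)^2 = 324

324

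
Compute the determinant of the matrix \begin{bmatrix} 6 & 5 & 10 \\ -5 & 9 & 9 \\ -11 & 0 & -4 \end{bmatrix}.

179

Expand along column 2:
  − 5 · |-5 9; -11 -4| = −5·(20 − (-99)) = -595
  + 9 · |6 10; -11 -4| = 9·(-24 − (-110)) = 774
Sum: (-595) + (774) = 179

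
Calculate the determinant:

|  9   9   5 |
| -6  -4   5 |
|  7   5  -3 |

The determinant is 26.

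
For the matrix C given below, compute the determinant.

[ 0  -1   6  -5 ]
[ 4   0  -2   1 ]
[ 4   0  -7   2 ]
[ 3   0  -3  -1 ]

Expand along column 2 (it has 3 zeros):
  − (-1) · M_12   where M_12 = det([4 -2 1; 4 -7 2; 3 -3 -1]) = 41
det = (-1)·(-1)·(41) = 41

|C| = 41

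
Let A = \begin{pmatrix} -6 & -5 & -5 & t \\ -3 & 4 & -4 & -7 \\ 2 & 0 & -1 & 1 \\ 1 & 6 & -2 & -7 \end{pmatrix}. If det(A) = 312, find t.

t = 8

Expanding along the column containing t, det(A) is linear in t: det(A) = (54)·t + (-120).
Set (54)·t + (-120) = 312  ⇒  (54)·t = 432  ⇒  t = 8.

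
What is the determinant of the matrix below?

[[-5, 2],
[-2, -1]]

det = (-5)·(-1) − 2·(-2) = 5 − (-4) = 9

The determinant is 9.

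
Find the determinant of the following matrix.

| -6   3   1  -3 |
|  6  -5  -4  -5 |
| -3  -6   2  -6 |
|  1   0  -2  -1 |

255

Expand along row 4 (it has 1 zero):
  − (1) · M_41   where M_41 = det([3 1 -3; -5 -4 -5; -6 2 -6]) = 204
  − (-2) · M_43   where M_43 = det([-6 3 -3; 6 -5 -5; -3 -6 -6]) = 306
  + (-1) · M_44   where M_44 = det([-6 3 1; 6 -5 -4; -3 -6 2]) = 153
det = (-1)·(1)·(204) + (-1)·(-2)·(306) + (+1)·(-1)·(153) = 255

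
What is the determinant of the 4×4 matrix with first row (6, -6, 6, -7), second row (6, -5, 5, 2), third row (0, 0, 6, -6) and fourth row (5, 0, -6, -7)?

Expand along row 3 (it has 2 zeros):
  + (6) · M_33   where M_33 = det([6 -6 -7; 6 -5 2; 5 0 -7]) = -277
  − (-6) · M_34   where M_34 = det([6 -6 6; 6 -5 5; 5 0 -6]) = -36
det = (+1)·(6)·(-277) + (-1)·(-6)·(-36) = -1878

-1878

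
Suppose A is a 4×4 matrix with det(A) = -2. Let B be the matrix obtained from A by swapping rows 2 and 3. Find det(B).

2

Swapping two rows multiplies the determinant by −1.
det(B) = (-1)·(-2) = 2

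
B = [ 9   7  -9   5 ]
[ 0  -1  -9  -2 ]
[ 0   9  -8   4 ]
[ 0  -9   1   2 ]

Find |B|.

Expand along column 1 (it has 3 zeros):
  + (9) · M_11   where M_11 = det([-1 -9 -2; 9 -8 4; -9 1 2]) = 632
det = (+1)·(9)·(632) = 5688

The determinant is 5688.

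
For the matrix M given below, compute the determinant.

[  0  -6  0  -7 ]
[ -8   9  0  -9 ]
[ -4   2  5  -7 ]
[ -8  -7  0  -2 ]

Expand along column 3 (it has 3 zeros):
  + (5) · M_33   where M_33 = det([0 -6 -7; -8 9 -9; -8 -7 -2]) = -1232
det = (+1)·(5)·(-1232) = -6160

|M| = -6160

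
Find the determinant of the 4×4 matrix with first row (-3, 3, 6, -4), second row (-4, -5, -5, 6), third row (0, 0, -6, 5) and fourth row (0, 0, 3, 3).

-891

The matrix is block upper-triangular with a 2×2 block and a 2×2 block on the diagonal, so its determinant equals the product of the determinants of the diagonal blocks.
det of the 2×2 block = 27
det of the 2×2 block = -33
det = (27)·(-33) = -891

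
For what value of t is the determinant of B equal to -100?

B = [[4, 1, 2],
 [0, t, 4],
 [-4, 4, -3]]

t = 5

Expanding along the row containing t, det(B) is linear in t: det(B) = (-4)·t + (-80).
Set (-4)·t + (-80) = -100  ⇒  (-4)·t = -20  ⇒  t = 5.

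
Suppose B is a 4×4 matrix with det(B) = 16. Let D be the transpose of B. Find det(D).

det(Bᵀ) = det(B).
det(D) = (1)·(16) = 16

16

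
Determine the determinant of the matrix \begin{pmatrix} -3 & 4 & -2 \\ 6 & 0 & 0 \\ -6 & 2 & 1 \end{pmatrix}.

-48

Expand along row 2:
  − 6 · |4 -2; 2 1| = −6·(4 − (-4)) = -48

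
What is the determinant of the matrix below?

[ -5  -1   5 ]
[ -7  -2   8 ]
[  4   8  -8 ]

Expand along row 1:
  + (-5) · |-2 8; 8 -8| = (-5)·(16 − 64) = 240
  − (-1) · |-7 8; 4 -8| = −(-1)·(56 − 32) = 24
  + 5 · |-7 -2; 4 8| = 5·(-56 − (-8)) = -240
Sum: (240) + (24) + (-240) = 24

The determinant is 24.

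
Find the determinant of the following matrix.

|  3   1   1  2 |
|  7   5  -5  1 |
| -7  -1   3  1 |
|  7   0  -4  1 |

270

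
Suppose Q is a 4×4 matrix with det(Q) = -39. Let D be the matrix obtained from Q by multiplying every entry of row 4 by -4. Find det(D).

Scaling one row by -4 multiplies the determinant by -4.
det(D) = (-4)·(-39) = 156

156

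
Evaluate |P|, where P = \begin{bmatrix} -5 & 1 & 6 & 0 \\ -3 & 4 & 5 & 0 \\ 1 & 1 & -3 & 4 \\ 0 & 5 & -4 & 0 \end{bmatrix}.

The determinant is -412.

Expand along column 4 (it has 3 zeros):
  − (4) · M_34   where M_34 = det([-5 1 6; -3 4 5; 0 5 -4]) = 103
det = (-1)·(4)·(103) = -412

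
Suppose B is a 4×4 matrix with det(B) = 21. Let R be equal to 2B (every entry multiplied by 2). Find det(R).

For a 4×4 matrix, det(2B) = 2^4·det(B) = 16·det(B).
det(R) = (16)·(21) = 336

336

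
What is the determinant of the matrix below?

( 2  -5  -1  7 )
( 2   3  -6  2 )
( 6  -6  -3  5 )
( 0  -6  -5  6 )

-1250

Expand along row 4 (it has 1 zero):
  + (-6) · M_42   where M_42 = det([2 -1 7; 2 -6 2; 6 -3 5]) = 160
  − (-5) · M_43   where M_43 = det([2 -5 7; 2 3 2; 6 -6 5]) = -166
  + (6) · M_44   where M_44 = det([2 -5 -1; 2 3 -6; 6 -6 -3]) = 90
det = (+1)·(-6)·(160) + (-1)·(-5)·(-166) + (+1)·(6)·(90) = -1250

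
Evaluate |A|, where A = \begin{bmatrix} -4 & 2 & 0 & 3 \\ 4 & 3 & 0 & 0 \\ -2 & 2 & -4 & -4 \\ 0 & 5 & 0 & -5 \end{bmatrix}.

Expand along column 3 (it has 3 zeros):
  + (-4) · M_33   where M_33 = det([-4 2 3; 4 3 0; 0 5 -5]) = 160
det = (+1)·(-4)·(160) = -640

|A| = -640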